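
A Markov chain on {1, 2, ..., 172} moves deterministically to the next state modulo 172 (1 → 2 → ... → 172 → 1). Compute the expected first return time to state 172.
E[T_172 | X_0 = 172] = 172

The chain cycles deterministically, so starting at state 172 it returns in exactly 172 steps. Equivalently, the stationary distribution is uniform π_j = 1/172 for every state j, so by Kac's formula E[T_172] = 1/π_172 = 172.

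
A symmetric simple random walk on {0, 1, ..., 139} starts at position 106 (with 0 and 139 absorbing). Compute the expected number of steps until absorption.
E[τ | X_0 = 106] = 3498

Let v_k = E[τ | X_0 = k]. Boundary: v_0 = v_139 = 0. Recurrence: v_k = 1 + (v_{k-1} + v_{k+1})/2 for 1 ≤ k ≤ 138. The particular solution to v_k − (v_{k-1} + v_{k+1})/2 = 1 is v_k = −k^2. Adding homogeneous solution A + B k and matching boundaries gives v_k = k (139 − k). Substituting k = 106: v_106 = 106 · 33 = 3498.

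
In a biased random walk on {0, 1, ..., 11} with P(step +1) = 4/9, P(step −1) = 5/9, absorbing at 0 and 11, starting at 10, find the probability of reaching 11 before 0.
P(hit 11 before 0) = (1 − (5/4)^10) / (1 − (5/4)^11) = 34868196/44633821

Let u_k denote P(reach 11 before 0 | start at k). Boundary: u_0 = 0, u_11 = 1. Recurrence: u_k = 4/9·u_{k+1} + 5/9·u_{k-1} for 1 ≤ k ≤ 10. Try u_k = A + B·r^k with r = q/p = (5/9)/(4/9) = 5/4. Substitution satisfies the recurrence; boundary conditions give:
  u_k = (1 − r^k) / (1 − r^N) = (1 − (5/4)^10) / (1 − (5/4)^11) = 34868196/44633821.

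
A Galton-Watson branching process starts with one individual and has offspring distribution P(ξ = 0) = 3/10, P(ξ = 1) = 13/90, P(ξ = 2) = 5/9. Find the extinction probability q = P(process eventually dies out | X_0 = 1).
q = 27/50

The pgf is f(s) = 3/10 + 13/90·s + 5/9·s². The extinction probability q is the smallest fixed point of f in [0, 1]. Setting s = f(s):
  5/9·s² + (13/90 − 1)·s + 3/10 = 0
  5/9·s² − (3/10 + 5/9)·s + 3/10 = 0
which factors as (s − 1)·(5/9·s − 3/10) = 0, giving roots s = 1 and s = (3/10)/(5/9) = 27/50.
Mean offspring μ = 13/90 + 2·5/9 = 113/90 > 1 (supercritical), so q < 1. The extinction probability is the smaller root: q = (3/10)/(5/9) = 27/50.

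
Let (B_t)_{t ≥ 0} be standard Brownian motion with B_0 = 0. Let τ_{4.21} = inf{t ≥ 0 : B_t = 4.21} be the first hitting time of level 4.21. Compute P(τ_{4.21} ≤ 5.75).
P(τ_{4.21} ≤ 5.75) = 2(1 − Φ(4.21/√5.75)) = 2(1 − Φ(1.7557)) ≈ 0.0791

By the reflection principle for standard BM, P(τ_b ≤ t) = 2 · P(B_t ≥ b). Since B_t ~ N(0, t), P(B_t ≥ 4.21) = 1 − Φ(4.21/√t) = 1 − Φ(4.21/√5.75) = 1 − Φ(1.7557) ≈ 0.03957. Doubling: P(τ_{4.21} ≤ 5.75) ≈ 2 · 0.03957 = 0.07914 ≈ 0.0791.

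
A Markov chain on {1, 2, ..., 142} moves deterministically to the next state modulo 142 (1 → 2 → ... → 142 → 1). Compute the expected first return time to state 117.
E[T_117 | X_0 = 117] = 142

The chain cycles deterministically, so starting at state 117 it returns in exactly 142 steps. Equivalently, the stationary distribution is uniform π_j = 1/142 for every state j, so by Kac's formula E[T_117] = 1/π_117 = 142.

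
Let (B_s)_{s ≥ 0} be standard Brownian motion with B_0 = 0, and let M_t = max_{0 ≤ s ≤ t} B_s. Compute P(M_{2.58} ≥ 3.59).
P(M_{2.58} ≥ 3.59) = 2·P(B_{2.58} ≥ 3.59) = 2(1 − Φ(3.59/√2.58)) ≈ 0.0254

By the reflection principle for Brownian motion, P(M_t ≥ a) = 2 · P(B_t ≥ a) for a ≥ 0. Since B_t ~ N(0, t), P(B_t ≥ 3.59) = 1 − Φ(3.59/√t) = 1 − Φ(3.59/√2.58) = 1 − Φ(2.2350). So
  P(M_{2.58} ≥ 3.59) = 2(1 − Φ(2.2350)) ≈ 0.0254.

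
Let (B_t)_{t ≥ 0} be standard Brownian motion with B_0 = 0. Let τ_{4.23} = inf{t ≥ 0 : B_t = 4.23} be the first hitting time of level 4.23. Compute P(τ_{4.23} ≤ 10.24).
P(τ_{4.23} ≤ 10.24) = 2(1 − Φ(4.23/√10.24)) = 2(1 − Φ(1.3219)) ≈ 0.1862

By the reflection principle for standard BM, P(τ_b ≤ t) = 2 · P(B_t ≥ b). Since B_t ~ N(0, t), P(B_t ≥ 4.23) = 1 − Φ(4.23/√t) = 1 − Φ(4.23/√10.24) = 1 − Φ(1.3219) ≈ 0.09310. Doubling: P(τ_{4.23} ≤ 10.24) ≈ 2 · 0.09310 = 0.18620 ≈ 0.1862.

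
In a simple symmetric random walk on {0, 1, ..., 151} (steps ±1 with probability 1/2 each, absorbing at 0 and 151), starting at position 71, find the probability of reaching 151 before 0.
P(hit 151 before 0) = 71/151

Let u_k = P(hit 151 before 0 | start at k). Then u_0 = 0, u_151 = 1, and u_k = u_{k-1}/2 + u_{k+1}/2 for 1 ≤ k ≤ 150. This harmonic recurrence is solved by u_k = k/151, giving u_71 = 71/151.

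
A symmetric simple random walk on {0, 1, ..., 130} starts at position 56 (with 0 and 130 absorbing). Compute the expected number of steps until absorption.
E[τ | X_0 = 56] = 4144

Let v_k = E[τ | X_0 = k]. Boundary: v_0 = v_130 = 0. Recurrence: v_k = 1 + (v_{k-1} + v_{k+1})/2 for 1 ≤ k ≤ 129. The particular solution to v_k − (v_{k-1} + v_{k+1})/2 = 1 is v_k = −k^2. Adding homogeneous solution A + B k and matching boundaries gives v_k = k (130 − k). Substituting k = 56: v_56 = 56 · 74 = 4144.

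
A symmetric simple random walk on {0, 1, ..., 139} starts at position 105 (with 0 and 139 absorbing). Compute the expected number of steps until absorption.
E[τ | X_0 = 105] = 3570

Let v_k = E[τ | X_0 = k]. Boundary: v_0 = v_139 = 0. Recurrence: v_k = 1 + (v_{k-1} + v_{k+1})/2 for 1 ≤ k ≤ 138. The particular solution to v_k − (v_{k-1} + v_{k+1})/2 = 1 is v_k = −k^2. Adding homogeneous solution A + B k and matching boundaries gives v_k = k (139 − k). Substituting k = 105: v_105 = 105 · 34 = 3570.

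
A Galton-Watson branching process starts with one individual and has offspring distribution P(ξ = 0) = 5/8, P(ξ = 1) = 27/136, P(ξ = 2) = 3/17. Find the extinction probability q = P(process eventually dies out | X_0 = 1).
q = 1

Mean offspring μ = 0·5/8 + 1·27/136 + 2·3/17 = 75/136 ≤ 1. For μ ≤ 1 with offspring not concentrated at 1, the Galton-Watson process goes extinct almost surely, so q = 1.
(Algebraic check: The pgf is f(s) = 5/8 + 27/136·s + 3/17·s². The extinction probability q is the smallest fixed point of f in [0, 1]. Setting s = f(s):
  3/17·s² + (27/136 − 1)·s + 5/8 = 0
  3/17·s² − (5/8 + 3/17)·s + 5/8 = 0
which factors as (s − 1)·(3/17·s − 5/8) = 0, giving roots s = 1 and s = (5/8)/(3/17) = 85/24. Since 85/24 ≥ 1, the smallest root in [0, 1] is s = 1.)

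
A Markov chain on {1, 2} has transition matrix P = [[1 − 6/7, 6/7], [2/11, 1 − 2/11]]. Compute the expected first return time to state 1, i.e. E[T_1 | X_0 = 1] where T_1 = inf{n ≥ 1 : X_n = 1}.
E[T_1 | X_0 = 1] = 1/π_1 = 40/7

For an irreducible recurrent Markov chain with stationary distribution π, E[T_i | X_0 = i] = 1/π_i (Kac's formula). Here π_1 = (2/11)/(6/7 + 2/11) = (2/11)/(80/77) = 7/40, so E[T_1 | X_0 = 1] = 1/π_1 = (6/7 + 2/11)/(2/11) = (80/77)/(2/11) = 40/7.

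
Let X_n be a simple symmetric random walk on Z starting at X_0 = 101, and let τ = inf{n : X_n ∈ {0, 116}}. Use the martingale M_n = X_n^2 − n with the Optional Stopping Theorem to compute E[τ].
E[τ] = 1515

M_n = X_n^2 − n is a martingale (since E[X_{n+1}^2 | F_n] = X_n^2 + 1). By OST (τ has finite mean in a bounded region), E[M_τ] = E[M_0] = X_0^2 − 0 = 101^2 = 10201. Also E[M_τ] = E[X_τ^2] − E[τ]. The walk exits at 0 or 116, with P(hit 116 first) = 101/116, so E[X_τ^2] = 116^2 · 101/116 + 0 = 11716. Thus E[τ] = E[X_τ^2] − E[M_τ] = 11716 − 10201 = 1515 = 101(116 − 101) = 1515.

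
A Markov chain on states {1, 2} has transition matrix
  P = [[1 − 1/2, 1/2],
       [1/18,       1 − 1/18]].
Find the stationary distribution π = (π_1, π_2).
π_1 = 1/10, π_2 = 9/10

Solve πP = π with π_1 + π_2 = 1. From πP = π: π_1 · (1 − 1/2) + π_2 · 1/18 = π_1 ⇒ π_2 · 1/18 = π_1 · 1/2 ⇒ π_2/π_1 = (1/2)/(1/18) = 9. Together with π_1 + π_2 = 1:
  π_1 = (1/18)/(1/2 + 1/18) = (1/18)/(5/9) = 1/10,
  π_2 = (1/2)/(1/2 + 1/18) = (1/2)/(5/9) = 9/10.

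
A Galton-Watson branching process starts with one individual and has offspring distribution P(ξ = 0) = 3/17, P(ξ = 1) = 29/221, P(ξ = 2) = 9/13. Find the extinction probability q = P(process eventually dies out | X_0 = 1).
q = 13/51

The pgf is f(s) = 3/17 + 29/221·s + 9/13·s². The extinction probability q is the smallest fixed point of f in [0, 1]. Setting s = f(s):
  9/13·s² + (29/221 − 1)·s + 3/17 = 0
  9/13·s² − (3/17 + 9/13)·s + 3/17 = 0
which factors as (s − 1)·(9/13·s − 3/17) = 0, giving roots s = 1 and s = (3/17)/(9/13) = 13/51.
Mean offspring μ = 29/221 + 2·9/13 = 335/221 > 1 (supercritical), so q < 1. The extinction probability is the smaller root: q = (3/17)/(9/13) = 13/51.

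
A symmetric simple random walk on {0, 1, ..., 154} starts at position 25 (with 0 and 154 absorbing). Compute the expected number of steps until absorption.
E[τ | X_0 = 25] = 3225

Let v_k = E[τ | X_0 = k]. Boundary: v_0 = v_154 = 0. Recurrence: v_k = 1 + (v_{k-1} + v_{k+1})/2 for 1 ≤ k ≤ 153. The particular solution to v_k − (v_{k-1} + v_{k+1})/2 = 1 is v_k = −k^2. Adding homogeneous solution A + B k and matching boundaries gives v_k = k (154 − k). Substituting k = 25: v_25 = 25 · 129 = 3225.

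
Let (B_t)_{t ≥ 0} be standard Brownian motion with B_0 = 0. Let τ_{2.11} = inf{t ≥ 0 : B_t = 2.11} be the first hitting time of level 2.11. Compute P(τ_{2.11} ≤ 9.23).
P(τ_{2.11} ≤ 9.23) = 2(1 − Φ(2.11/√9.23)) = 2(1 − Φ(0.6945)) ≈ 0.4874

By the reflection principle for standard BM, P(τ_b ≤ t) = 2 · P(B_t ≥ b). Since B_t ~ N(0, t), P(B_t ≥ 2.11) = 1 − Φ(2.11/√t) = 1 − Φ(2.11/√9.23) = 1 − Φ(0.6945) ≈ 0.24368. Doubling: P(τ_{2.11} ≤ 9.23) ≈ 2 · 0.24368 = 0.48736 ≈ 0.4874.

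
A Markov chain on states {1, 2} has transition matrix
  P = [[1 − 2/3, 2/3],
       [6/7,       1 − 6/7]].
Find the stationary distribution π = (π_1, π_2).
π_1 = 9/16, π_2 = 7/16

Solve πP = π with π_1 + π_2 = 1. From πP = π: π_1 · (1 − 2/3) + π_2 · 6/7 = π_1 ⇒ π_2 · 6/7 = π_1 · 2/3 ⇒ π_2/π_1 = (2/3)/(6/7) = 7/9. Together with π_1 + π_2 = 1:
  π_1 = (6/7)/(2/3 + 6/7) = (6/7)/(32/21) = 9/16,
  π_2 = (2/3)/(2/3 + 6/7) = (2/3)/(32/21) = 7/16.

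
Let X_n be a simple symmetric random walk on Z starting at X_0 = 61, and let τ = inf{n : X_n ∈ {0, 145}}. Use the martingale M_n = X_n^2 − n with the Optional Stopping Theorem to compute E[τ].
E[τ] = 5124

M_n = X_n^2 − n is a martingale (since E[X_{n+1}^2 | F_n] = X_n^2 + 1). By OST (τ has finite mean in a bounded region), E[M_τ] = E[M_0] = X_0^2 − 0 = 61^2 = 3721. Also E[M_τ] = E[X_τ^2] − E[τ]. The walk exits at 0 or 145, with P(hit 145 first) = 61/145, so E[X_τ^2] = 145^2 · 61/145 + 0 = 8845. Thus E[τ] = E[X_τ^2] − E[M_τ] = 8845 − 3721 = 5124 = 61(145 − 61) = 5124.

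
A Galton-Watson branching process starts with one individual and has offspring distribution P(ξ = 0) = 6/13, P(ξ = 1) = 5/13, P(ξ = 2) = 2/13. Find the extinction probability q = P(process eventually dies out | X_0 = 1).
q = 1

Mean offspring μ = 0·6/13 + 1·5/13 + 2·2/13 = 9/13 ≤ 1. For μ ≤ 1 with offspring not concentrated at 1, the Galton-Watson process goes extinct almost surely, so q = 1.
(Algebraic check: The pgf is f(s) = 6/13 + 5/13·s + 2/13·s². The extinction probability q is the smallest fixed point of f in [0, 1]. Setting s = f(s):
  2/13·s² + (5/13 − 1)·s + 6/13 = 0
  2/13·s² − (6/13 + 2/13)·s + 6/13 = 0
which factors as (s − 1)·(2/13·s − 6/13) = 0, giving roots s = 1 and s = (6/13)/(2/13) = 3. Since 3 ≥ 1, the smallest root in [0, 1] is s = 1.)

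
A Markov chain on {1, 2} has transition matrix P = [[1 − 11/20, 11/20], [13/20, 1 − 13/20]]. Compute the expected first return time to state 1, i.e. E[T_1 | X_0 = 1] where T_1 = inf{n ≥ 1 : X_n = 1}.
E[T_1 | X_0 = 1] = 1/π_1 = 24/13

For an irreducible recurrent Markov chain with stationary distribution π, E[T_i | X_0 = i] = 1/π_i (Kac's formula). Here π_1 = (13/20)/(11/20 + 13/20) = (13/20)/(6/5) = 13/24, so E[T_1 | X_0 = 1] = 1/π_1 = (11/20 + 13/20)/(13/20) = (6/5)/(13/20) = 24/13.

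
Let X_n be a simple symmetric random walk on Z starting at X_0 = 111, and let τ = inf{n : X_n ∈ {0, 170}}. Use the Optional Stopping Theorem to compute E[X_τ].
E[X_τ] = 111

X_n is a martingale and τ is a bounded-mean stopping time (indeed τ is finite a.s. with bounded expectation since the walk is in a bounded region). By the OST, E[X_τ] = E[X_0] = 111. Equivalently: E[X_τ] = 170 · P(hit 170 first) + 0 · P(hit 0 first) = 170 · (111/170) = 111.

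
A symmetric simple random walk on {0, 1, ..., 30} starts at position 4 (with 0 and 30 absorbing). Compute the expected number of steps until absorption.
E[τ | X_0 = 4] = 104

Let v_k = E[τ | X_0 = k]. Boundary: v_0 = v_30 = 0. Recurrence: v_k = 1 + (v_{k-1} + v_{k+1})/2 for 1 ≤ k ≤ 29. The particular solution to v_k − (v_{k-1} + v_{k+1})/2 = 1 is v_k = −k^2. Adding homogeneous solution A + B k and matching boundaries gives v_k = k (30 − k). Substituting k = 4: v_4 = 4 · 26 = 104.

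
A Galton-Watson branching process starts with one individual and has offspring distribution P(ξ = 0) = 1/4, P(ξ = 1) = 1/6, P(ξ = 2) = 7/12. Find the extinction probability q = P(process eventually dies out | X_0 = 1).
q = 3/7

The pgf is f(s) = 1/4 + 1/6·s + 7/12·s². The extinction probability q is the smallest fixed point of f in [0, 1]. Setting s = f(s):
  7/12·s² + (1/6 − 1)·s + 1/4 = 0
  7/12·s² − (1/4 + 7/12)·s + 1/4 = 0
which factors as (s − 1)·(7/12·s − 1/4) = 0, giving roots s = 1 and s = (1/4)/(7/12) = 3/7.
Mean offspring μ = 1/6 + 2·7/12 = 4/3 > 1 (supercritical), so q < 1. The extinction probability is the smaller root: q = (1/4)/(7/12) = 3/7.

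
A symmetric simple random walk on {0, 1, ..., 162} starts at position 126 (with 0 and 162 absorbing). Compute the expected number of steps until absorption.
E[τ | X_0 = 126] = 4536

Let v_k = E[τ | X_0 = k]. Boundary: v_0 = v_162 = 0. Recurrence: v_k = 1 + (v_{k-1} + v_{k+1})/2 for 1 ≤ k ≤ 161. The particular solution to v_k − (v_{k-1} + v_{k+1})/2 = 1 is v_k = −k^2. Adding homogeneous solution A + B k and matching boundaries gives v_k = k (162 − k). Substituting k = 126: v_126 = 126 · 36 = 4536.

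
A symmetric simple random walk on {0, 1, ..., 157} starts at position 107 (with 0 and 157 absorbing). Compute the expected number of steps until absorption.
E[τ | X_0 = 107] = 5350

Let v_k = E[τ | X_0 = k]. Boundary: v_0 = v_157 = 0. Recurrence: v_k = 1 + (v_{k-1} + v_{k+1})/2 for 1 ≤ k ≤ 156. The particular solution to v_k − (v_{k-1} + v_{k+1})/2 = 1 is v_k = −k^2. Adding homogeneous solution A + B k and matching boundaries gives v_k = k (157 − k). Substituting k = 107: v_107 = 107 · 50 = 5350.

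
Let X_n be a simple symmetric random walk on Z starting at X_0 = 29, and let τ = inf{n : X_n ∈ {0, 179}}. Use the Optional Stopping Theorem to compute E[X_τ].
E[X_τ] = 29

X_n is a martingale and τ is a bounded-mean stopping time (indeed τ is finite a.s. with bounded expectation since the walk is in a bounded region). By the OST, E[X_τ] = E[X_0] = 29. Equivalently: E[X_τ] = 179 · P(hit 179 first) + 0 · P(hit 0 first) = 179 · (29/179) = 29.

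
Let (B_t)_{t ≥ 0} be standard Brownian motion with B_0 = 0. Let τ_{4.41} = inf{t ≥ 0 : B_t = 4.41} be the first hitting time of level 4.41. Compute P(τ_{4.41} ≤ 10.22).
P(τ_{4.41} ≤ 10.22) = 2(1 − Φ(4.41/√10.22)) = 2(1 − Φ(1.3795)) ≈ 0.1677

By the reflection principle for standard BM, P(τ_b ≤ t) = 2 · P(B_t ≥ b). Since B_t ~ N(0, t), P(B_t ≥ 4.41) = 1 − Φ(4.41/√t) = 1 − Φ(4.41/√10.22) = 1 − Φ(1.3795) ≈ 0.08387. Doubling: P(τ_{4.41} ≤ 10.22) ≈ 2 · 0.08387 = 0.16774 ≈ 0.1677.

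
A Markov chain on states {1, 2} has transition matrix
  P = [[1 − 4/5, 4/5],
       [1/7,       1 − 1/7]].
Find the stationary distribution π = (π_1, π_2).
π_1 = 5/33, π_2 = 28/33

Solve πP = π with π_1 + π_2 = 1. From πP = π: π_1 · (1 − 4/5) + π_2 · 1/7 = π_1 ⇒ π_2 · 1/7 = π_1 · 4/5 ⇒ π_2/π_1 = (4/5)/(1/7) = 28/5. Together with π_1 + π_2 = 1:
  π_1 = (1/7)/(4/5 + 1/7) = (1/7)/(33/35) = 5/33,
  π_2 = (4/5)/(4/5 + 1/7) = (4/5)/(33/35) = 28/33.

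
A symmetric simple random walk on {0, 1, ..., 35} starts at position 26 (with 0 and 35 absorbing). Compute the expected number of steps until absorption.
E[τ | X_0 = 26] = 234

Let v_k = E[τ | X_0 = k]. Boundary: v_0 = v_35 = 0. Recurrence: v_k = 1 + (v_{k-1} + v_{k+1})/2 for 1 ≤ k ≤ 34. The particular solution to v_k − (v_{k-1} + v_{k+1})/2 = 1 is v_k = −k^2. Adding homogeneous solution A + B k and matching boundaries gives v_k = k (35 − k). Substituting k = 26: v_26 = 26 · 9 = 234.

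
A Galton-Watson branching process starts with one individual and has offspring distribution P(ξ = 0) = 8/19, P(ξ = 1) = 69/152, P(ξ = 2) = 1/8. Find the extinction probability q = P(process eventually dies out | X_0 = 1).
q = 1

Mean offspring μ = 0·8/19 + 1·69/152 + 2·1/8 = 107/152 ≤ 1. For μ ≤ 1 with offspring not concentrated at 1, the Galton-Watson process goes extinct almost surely, so q = 1.
(Algebraic check: The pgf is f(s) = 8/19 + 69/152·s + 1/8·s². The extinction probability q is the smallest fixed point of f in [0, 1]. Setting s = f(s):
  1/8·s² + (69/152 − 1)·s + 8/19 = 0
  1/8·s² − (8/19 + 1/8)·s + 8/19 = 0
which factors as (s − 1)·(1/8·s − 8/19) = 0, giving roots s = 1 and s = (8/19)/(1/8) = 64/19. Since 64/19 ≥ 1, the smallest root in [0, 1] is s = 1.)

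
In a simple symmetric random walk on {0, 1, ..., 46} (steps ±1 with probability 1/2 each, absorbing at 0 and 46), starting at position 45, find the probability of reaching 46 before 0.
P(hit 46 before 0) = 45/46

Let u_k = P(hit 46 before 0 | start at k). Then u_0 = 0, u_46 = 1, and u_k = u_{k-1}/2 + u_{k+1}/2 for 1 ≤ k ≤ 45. This harmonic recurrence is solved by u_k = k/46, giving u_45 = 45/46.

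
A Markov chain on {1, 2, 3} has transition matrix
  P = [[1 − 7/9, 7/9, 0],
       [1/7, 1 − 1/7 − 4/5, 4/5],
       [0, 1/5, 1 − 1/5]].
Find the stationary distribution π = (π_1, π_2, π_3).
π = (9/254, 49/254, 98/127)

This is a birth-death chain on three states, which satisfies detailed balance: π_1 · P_{12} = π_2 · P_{21} and π_2 · P_{23} = π_3 · P_{32}.
From π_1 · 7/9 = π_2 · 1/7: π_2/π_1 = (7/9)/(1/7) = 49/9.
From π_2 · 4/5 = π_3 · 1/5: π_3/π_2 = (4/5)/(1/5) = 4.
Take π_1 proportional to 1; then unnormalized π = (1, 49/9, 196/9). Normalize by dividing by the sum 254/9:
  π = (9/254, 49/254, 98/127).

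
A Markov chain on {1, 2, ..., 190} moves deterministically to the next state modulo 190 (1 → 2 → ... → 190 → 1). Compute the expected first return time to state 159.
E[T_159 | X_0 = 159] = 190

The chain cycles deterministically, so starting at state 159 it returns in exactly 190 steps. Equivalently, the stationary distribution is uniform π_j = 1/190 for every state j, so by Kac's formula E[T_159] = 1/π_159 = 190.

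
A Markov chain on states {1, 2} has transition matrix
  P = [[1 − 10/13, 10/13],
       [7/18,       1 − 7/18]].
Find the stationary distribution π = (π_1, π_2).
π_1 = 91/271, π_2 = 180/271

Solve πP = π with π_1 + π_2 = 1. From πP = π: π_1 · (1 − 10/13) + π_2 · 7/18 = π_1 ⇒ π_2 · 7/18 = π_1 · 10/13 ⇒ π_2/π_1 = (10/13)/(7/18) = 180/91. Together with π_1 + π_2 = 1:
  π_1 = (7/18)/(10/13 + 7/18) = (7/18)/(271/234) = 91/271,
  π_2 = (10/13)/(10/13 + 7/18) = (10/13)/(271/234) = 180/271.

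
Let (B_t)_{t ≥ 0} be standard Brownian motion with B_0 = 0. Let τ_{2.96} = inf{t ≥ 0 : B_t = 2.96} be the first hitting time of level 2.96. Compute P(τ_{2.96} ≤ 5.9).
P(τ_{2.96} ≤ 5.9) = 2(1 − Φ(2.96/√5.9)) = 2(1 − Φ(1.2186)) ≈ 0.2230

By the reflection principle for standard BM, P(τ_b ≤ t) = 2 · P(B_t ≥ b). Since B_t ~ N(0, t), P(B_t ≥ 2.96) = 1 − Φ(2.96/√t) = 1 − Φ(2.96/√5.9) = 1 − Φ(1.2186) ≈ 0.11150. Doubling: P(τ_{2.96} ≤ 5.9) ≈ 2 · 0.11150 = 0.22300 ≈ 0.2230.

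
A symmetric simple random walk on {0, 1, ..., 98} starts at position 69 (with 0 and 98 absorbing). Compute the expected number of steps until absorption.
E[τ | X_0 = 69] = 2001

Let v_k = E[τ | X_0 = k]. Boundary: v_0 = v_98 = 0. Recurrence: v_k = 1 + (v_{k-1} + v_{k+1})/2 for 1 ≤ k ≤ 97. The particular solution to v_k − (v_{k-1} + v_{k+1})/2 = 1 is v_k = −k^2. Adding homogeneous solution A + B k and matching boundaries gives v_k = k (98 − k). Substituting k = 69: v_69 = 69 · 29 = 2001.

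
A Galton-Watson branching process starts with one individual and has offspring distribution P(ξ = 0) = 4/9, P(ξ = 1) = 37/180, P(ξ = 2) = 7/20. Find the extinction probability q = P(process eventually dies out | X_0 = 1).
q = 1

Mean offspring μ = 0·4/9 + 1·37/180 + 2·7/20 = 163/180 ≤ 1. For μ ≤ 1 with offspring not concentrated at 1, the Galton-Watson process goes extinct almost surely, so q = 1.
(Algebraic check: The pgf is f(s) = 4/9 + 37/180·s + 7/20·s². The extinction probability q is the smallest fixed point of f in [0, 1]. Setting s = f(s):
  7/20·s² + (37/180 − 1)·s + 4/9 = 0
  7/20·s² − (4/9 + 7/20)·s + 4/9 = 0
which factors as (s − 1)·(7/20·s − 4/9) = 0, giving roots s = 1 and s = (4/9)/(7/20) = 80/63. Since 80/63 ≥ 1, the smallest root in [0, 1] is s = 1.)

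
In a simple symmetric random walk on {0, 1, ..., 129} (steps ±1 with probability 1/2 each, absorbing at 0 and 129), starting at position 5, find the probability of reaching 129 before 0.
P(hit 129 before 0) = 5/129

Let u_k = P(hit 129 before 0 | start at k). Then u_0 = 0, u_129 = 1, and u_k = u_{k-1}/2 + u_{k+1}/2 for 1 ≤ k ≤ 128. This harmonic recurrence is solved by u_k = k/129, giving u_5 = 5/129.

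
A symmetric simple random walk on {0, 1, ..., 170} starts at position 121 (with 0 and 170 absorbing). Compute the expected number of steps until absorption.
E[τ | X_0 = 121] = 5929

Let v_k = E[τ | X_0 = k]. Boundary: v_0 = v_170 = 0. Recurrence: v_k = 1 + (v_{k-1} + v_{k+1})/2 for 1 ≤ k ≤ 169. The particular solution to v_k − (v_{k-1} + v_{k+1})/2 = 1 is v_k = −k^2. Adding homogeneous solution A + B k and matching boundaries gives v_k = k (170 − k). Substituting k = 121: v_121 = 121 · 49 = 5929.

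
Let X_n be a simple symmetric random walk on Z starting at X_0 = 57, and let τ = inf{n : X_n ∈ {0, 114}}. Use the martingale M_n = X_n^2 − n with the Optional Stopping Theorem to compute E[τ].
E[τ] = 3249

M_n = X_n^2 − n is a martingale (since E[X_{n+1}^2 | F_n] = X_n^2 + 1). By OST (τ has finite mean in a bounded region), E[M_τ] = E[M_0] = X_0^2 − 0 = 57^2 = 3249. Also E[M_τ] = E[X_τ^2] − E[τ]. The walk exits at 0 or 114, with P(hit 114 first) = 57/114, so E[X_τ^2] = 114^2 · 57/114 + 0 = 6498. Thus E[τ] = E[X_τ^2] − E[M_τ] = 6498 − 3249 = 3249 = 57(114 − 57) = 3249.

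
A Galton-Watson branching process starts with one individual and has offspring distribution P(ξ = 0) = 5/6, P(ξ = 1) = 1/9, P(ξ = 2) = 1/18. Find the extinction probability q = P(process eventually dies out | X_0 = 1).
q = 1

Mean offspring μ = 0·5/6 + 1·1/9 + 2·1/18 = 2/9 ≤ 1. For μ ≤ 1 with offspring not concentrated at 1, the Galton-Watson process goes extinct almost surely, so q = 1.
(Algebraic check: The pgf is f(s) = 5/6 + 1/9·s + 1/18·s². The extinction probability q is the smallest fixed point of f in [0, 1]. Setting s = f(s):
  1/18·s² + (1/9 − 1)·s + 5/6 = 0
  1/18·s² − (5/6 + 1/18)·s + 5/6 = 0
which factors as (s − 1)·(1/18·s − 5/6) = 0, giving roots s = 1 and s = (5/6)/(1/18) = 15. Since 15 ≥ 1, the smallest root in [0, 1] is s = 1.)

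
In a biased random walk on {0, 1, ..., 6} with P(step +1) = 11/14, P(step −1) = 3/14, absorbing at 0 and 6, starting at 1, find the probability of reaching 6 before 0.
P(hit 6 before 0) = (1 − (3/11)^1) / (1 − (3/11)^6) = 161051/221354

Let u_k denote P(reach 6 before 0 | start at k). Boundary: u_0 = 0, u_6 = 1. Recurrence: u_k = 11/14·u_{k+1} + 3/14·u_{k-1} for 1 ≤ k ≤ 5. Try u_k = A + B·r^k with r = q/p = (3/14)/(11/14) = 3/11. Substitution satisfies the recurrence; boundary conditions give:
  u_k = (1 − r^k) / (1 − r^N) = (1 − (3/11)^1) / (1 − (3/11)^6) = 161051/221354.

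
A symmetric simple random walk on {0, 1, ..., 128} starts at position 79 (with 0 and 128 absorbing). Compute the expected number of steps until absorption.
E[τ | X_0 = 79] = 3871

Let v_k = E[τ | X_0 = k]. Boundary: v_0 = v_128 = 0. Recurrence: v_k = 1 + (v_{k-1} + v_{k+1})/2 for 1 ≤ k ≤ 127. The particular solution to v_k − (v_{k-1} + v_{k+1})/2 = 1 is v_k = −k^2. Adding homogeneous solution A + B k and matching boundaries gives v_k = k (128 − k). Substituting k = 79: v_79 = 79 · 49 = 3871.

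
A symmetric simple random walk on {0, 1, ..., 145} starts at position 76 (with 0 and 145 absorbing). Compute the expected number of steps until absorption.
E[τ | X_0 = 76] = 5244

Let v_k = E[τ | X_0 = k]. Boundary: v_0 = v_145 = 0. Recurrence: v_k = 1 + (v_{k-1} + v_{k+1})/2 for 1 ≤ k ≤ 144. The particular solution to v_k − (v_{k-1} + v_{k+1})/2 = 1 is v_k = −k^2. Adding homogeneous solution A + B k and matching boundaries gives v_k = k (145 − k). Substituting k = 76: v_76 = 76 · 69 = 5244.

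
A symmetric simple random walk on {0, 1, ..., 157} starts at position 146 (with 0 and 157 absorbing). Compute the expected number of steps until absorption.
E[τ | X_0 = 146] = 1606

Let v_k = E[τ | X_0 = k]. Boundary: v_0 = v_157 = 0. Recurrence: v_k = 1 + (v_{k-1} + v_{k+1})/2 for 1 ≤ k ≤ 156. The particular solution to v_k − (v_{k-1} + v_{k+1})/2 = 1 is v_k = −k^2. Adding homogeneous solution A + B k and matching boundaries gives v_k = k (157 − k). Substituting k = 146: v_146 = 146 · 11 = 1606.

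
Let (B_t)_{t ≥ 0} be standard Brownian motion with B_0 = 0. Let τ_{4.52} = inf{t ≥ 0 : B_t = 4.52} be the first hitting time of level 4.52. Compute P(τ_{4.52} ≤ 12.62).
P(τ_{4.52} ≤ 12.62) = 2(1 − Φ(4.52/√12.62)) = 2(1 − Φ(1.2724)) ≈ 0.2032

By the reflection principle for standard BM, P(τ_b ≤ t) = 2 · P(B_t ≥ b). Since B_t ~ N(0, t), P(B_t ≥ 4.52) = 1 − Φ(4.52/√t) = 1 − Φ(4.52/√12.62) = 1 − Φ(1.2724) ≈ 0.10162. Doubling: P(τ_{4.52} ≤ 12.62) ≈ 2 · 0.10162 = 0.20324 ≈ 0.2032.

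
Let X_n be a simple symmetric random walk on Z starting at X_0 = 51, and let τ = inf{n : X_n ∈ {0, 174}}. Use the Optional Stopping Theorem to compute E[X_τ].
E[X_τ] = 51

X_n is a martingale and τ is a bounded-mean stopping time (indeed τ is finite a.s. with bounded expectation since the walk is in a bounded region). By the OST, E[X_τ] = E[X_0] = 51. Equivalently: E[X_τ] = 174 · P(hit 174 first) + 0 · P(hit 0 first) = 174 · (51/174) = 51.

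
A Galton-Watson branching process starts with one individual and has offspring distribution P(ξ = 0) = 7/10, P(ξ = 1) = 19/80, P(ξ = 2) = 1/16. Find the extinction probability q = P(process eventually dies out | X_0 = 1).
q = 1

Mean offspring μ = 0·7/10 + 1·19/80 + 2·1/16 = 29/80 ≤ 1. For μ ≤ 1 with offspring not concentrated at 1, the Galton-Watson process goes extinct almost surely, so q = 1.
(Algebraic check: The pgf is f(s) = 7/10 + 19/80·s + 1/16·s². The extinction probability q is the smallest fixed point of f in [0, 1]. Setting s = f(s):
  1/16·s² + (19/80 − 1)·s + 7/10 = 0
  1/16·s² − (7/10 + 1/16)·s + 7/10 = 0
which factors as (s − 1)·(1/16·s − 7/10) = 0, giving roots s = 1 and s = (7/10)/(1/16) = 56/5. Since 56/5 ≥ 1, the smallest root in [0, 1] is s = 1.)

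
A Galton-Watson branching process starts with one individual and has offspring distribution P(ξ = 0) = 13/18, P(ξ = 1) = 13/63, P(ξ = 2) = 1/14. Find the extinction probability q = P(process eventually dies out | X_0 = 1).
q = 1

Mean offspring μ = 0·13/18 + 1·13/63 + 2·1/14 = 22/63 ≤ 1. For μ ≤ 1 with offspring not concentrated at 1, the Galton-Watson process goes extinct almost surely, so q = 1.
(Algebraic check: The pgf is f(s) = 13/18 + 13/63·s + 1/14·s². The extinction probability q is the smallest fixed point of f in [0, 1]. Setting s = f(s):
  1/14·s² + (13/63 − 1)·s + 13/18 = 0
  1/14·s² − (13/18 + 1/14)·s + 13/18 = 0
which factors as (s − 1)·(1/14·s − 13/18) = 0, giving roots s = 1 and s = (13/18)/(1/14) = 91/9. Since 91/9 ≥ 1, the smallest root in [0, 1] is s = 1.)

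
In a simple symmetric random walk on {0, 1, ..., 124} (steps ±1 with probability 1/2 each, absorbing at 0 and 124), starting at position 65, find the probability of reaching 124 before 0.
P(hit 124 before 0) = 65/124

Let u_k = P(hit 124 before 0 | start at k). Then u_0 = 0, u_124 = 1, and u_k = u_{k-1}/2 + u_{k+1}/2 for 1 ≤ k ≤ 123. This harmonic recurrence is solved by u_k = k/124, giving u_65 = 65/124.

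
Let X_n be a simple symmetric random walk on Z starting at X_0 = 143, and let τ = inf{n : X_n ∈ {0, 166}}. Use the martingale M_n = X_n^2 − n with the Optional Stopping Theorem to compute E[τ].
E[τ] = 3289

M_n = X_n^2 − n is a martingale (since E[X_{n+1}^2 | F_n] = X_n^2 + 1). By OST (τ has finite mean in a bounded region), E[M_τ] = E[M_0] = X_0^2 − 0 = 143^2 = 20449. Also E[M_τ] = E[X_τ^2] − E[τ]. The walk exits at 0 or 166, with P(hit 166 first) = 143/166, so E[X_τ^2] = 166^2 · 143/166 + 0 = 23738. Thus E[τ] = E[X_τ^2] − E[M_τ] = 23738 − 20449 = 3289 = 143(166 − 143) = 3289.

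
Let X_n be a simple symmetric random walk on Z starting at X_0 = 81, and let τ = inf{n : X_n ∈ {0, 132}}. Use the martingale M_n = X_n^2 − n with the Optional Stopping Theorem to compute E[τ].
E[τ] = 4131

M_n = X_n^2 − n is a martingale (since E[X_{n+1}^2 | F_n] = X_n^2 + 1). By OST (τ has finite mean in a bounded region), E[M_τ] = E[M_0] = X_0^2 − 0 = 81^2 = 6561. Also E[M_τ] = E[X_τ^2] − E[τ]. The walk exits at 0 or 132, with P(hit 132 first) = 81/132, so E[X_τ^2] = 132^2 · 81/132 + 0 = 10692. Thus E[τ] = E[X_τ^2] − E[M_τ] = 10692 − 6561 = 4131 = 81(132 − 81) = 4131.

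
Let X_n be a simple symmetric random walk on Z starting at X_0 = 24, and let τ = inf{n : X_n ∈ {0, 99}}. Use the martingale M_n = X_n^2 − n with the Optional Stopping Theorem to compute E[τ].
E[τ] = 1800

M_n = X_n^2 − n is a martingale (since E[X_{n+1}^2 | F_n] = X_n^2 + 1). By OST (τ has finite mean in a bounded region), E[M_τ] = E[M_0] = X_0^2 − 0 = 24^2 = 576. Also E[M_τ] = E[X_τ^2] − E[τ]. The walk exits at 0 or 99, with P(hit 99 first) = 24/99, so E[X_τ^2] = 99^2 · 24/99 + 0 = 2376. Thus E[τ] = E[X_τ^2] − E[M_τ] = 2376 − 576 = 1800 = 24(99 − 24) = 1800.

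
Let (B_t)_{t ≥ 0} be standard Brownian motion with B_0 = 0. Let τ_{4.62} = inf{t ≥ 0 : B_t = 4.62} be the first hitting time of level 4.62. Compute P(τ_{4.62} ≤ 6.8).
P(τ_{4.62} ≤ 6.8) = 2(1 − Φ(4.62/√6.8)) = 2(1 − Φ(1.7717)) ≈ 0.0764

By the reflection principle for standard BM, P(τ_b ≤ t) = 2 · P(B_t ≥ b). Since B_t ~ N(0, t), P(B_t ≥ 4.62) = 1 − Φ(4.62/√t) = 1 − Φ(4.62/√6.8) = 1 − Φ(1.7717) ≈ 0.03822. Doubling: P(τ_{4.62} ≤ 6.8) ≈ 2 · 0.03822 = 0.07644 ≈ 0.0764.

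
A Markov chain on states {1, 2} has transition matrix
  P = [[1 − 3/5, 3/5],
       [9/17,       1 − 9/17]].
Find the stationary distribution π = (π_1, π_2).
π_1 = 15/32, π_2 = 17/32

Solve πP = π with π_1 + π_2 = 1. From πP = π: π_1 · (1 − 3/5) + π_2 · 9/17 = π_1 ⇒ π_2 · 9/17 = π_1 · 3/5 ⇒ π_2/π_1 = (3/5)/(9/17) = 17/15. Together with π_1 + π_2 = 1:
  π_1 = (9/17)/(3/5 + 9/17) = (9/17)/(96/85) = 15/32,
  π_2 = (3/5)/(3/5 + 9/17) = (3/5)/(96/85) = 17/32.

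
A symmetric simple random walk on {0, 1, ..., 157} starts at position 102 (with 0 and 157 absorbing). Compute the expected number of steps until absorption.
E[τ | X_0 = 102] = 5610

Let v_k = E[τ | X_0 = k]. Boundary: v_0 = v_157 = 0. Recurrence: v_k = 1 + (v_{k-1} + v_{k+1})/2 for 1 ≤ k ≤ 156. The particular solution to v_k − (v_{k-1} + v_{k+1})/2 = 1 is v_k = −k^2. Adding homogeneous solution A + B k and matching boundaries gives v_k = k (157 − k). Substituting k = 102: v_102 = 102 · 55 = 5610.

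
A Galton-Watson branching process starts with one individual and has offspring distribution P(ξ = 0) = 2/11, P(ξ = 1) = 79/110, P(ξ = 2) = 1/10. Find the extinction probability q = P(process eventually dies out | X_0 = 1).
q = 1

Mean offspring μ = 0·2/11 + 1·79/110 + 2·1/10 = 101/110 ≤ 1. For μ ≤ 1 with offspring not concentrated at 1, the Galton-Watson process goes extinct almost surely, so q = 1.
(Algebraic check: The pgf is f(s) = 2/11 + 79/110·s + 1/10·s². The extinction probability q is the smallest fixed point of f in [0, 1]. Setting s = f(s):
  1/10·s² + (79/110 − 1)·s + 2/11 = 0
  1/10·s² − (2/11 + 1/10)·s + 2/11 = 0
which factors as (s − 1)·(1/10·s − 2/11) = 0, giving roots s = 1 and s = (2/11)/(1/10) = 20/11. Since 20/11 ≥ 1, the smallest root in [0, 1] is s = 1.)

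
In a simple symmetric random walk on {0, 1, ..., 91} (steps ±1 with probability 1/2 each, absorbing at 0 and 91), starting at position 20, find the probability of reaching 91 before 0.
P(hit 91 before 0) = 20/91

Let u_k = P(hit 91 before 0 | start at k). Then u_0 = 0, u_91 = 1, and u_k = u_{k-1}/2 + u_{k+1}/2 for 1 ≤ k ≤ 90. This harmonic recurrence is solved by u_k = k/91, giving u_20 = 20/91.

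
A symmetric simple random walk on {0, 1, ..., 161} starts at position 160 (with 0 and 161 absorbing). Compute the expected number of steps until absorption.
E[τ | X_0 = 160] = 160

Let v_k = E[τ | X_0 = k]. Boundary: v_0 = v_161 = 0. Recurrence: v_k = 1 + (v_{k-1} + v_{k+1})/2 for 1 ≤ k ≤ 160. The particular solution to v_k − (v_{k-1} + v_{k+1})/2 = 1 is v_k = −k^2. Adding homogeneous solution A + B k and matching boundaries gives v_k = k (161 − k). Substituting k = 160: v_160 = 160 · 1 = 160.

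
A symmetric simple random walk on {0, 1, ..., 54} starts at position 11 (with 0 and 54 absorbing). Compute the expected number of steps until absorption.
E[τ | X_0 = 11] = 473

Let v_k = E[τ | X_0 = k]. Boundary: v_0 = v_54 = 0. Recurrence: v_k = 1 + (v_{k-1} + v_{k+1})/2 for 1 ≤ k ≤ 53. The particular solution to v_k − (v_{k-1} + v_{k+1})/2 = 1 is v_k = −k^2. Adding homogeneous solution A + B k and matching boundaries gives v_k = k (54 − k). Substituting k = 11: v_11 = 11 · 43 = 473.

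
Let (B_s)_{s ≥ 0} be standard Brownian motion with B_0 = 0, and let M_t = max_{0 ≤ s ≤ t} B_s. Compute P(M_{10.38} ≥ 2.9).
P(M_{10.38} ≥ 2.9) = 2·P(B_{10.38} ≥ 2.9) = 2(1 − Φ(2.9/√10.38)) ≈ 0.3681

By the reflection principle for Brownian motion, P(M_t ≥ a) = 2 · P(B_t ≥ a) for a ≥ 0. Since B_t ~ N(0, t), P(B_t ≥ 2.9) = 1 − Φ(2.9/√t) = 1 − Φ(2.9/√10.38) = 1 − Φ(0.9001). So
  P(M_{10.38} ≥ 2.9) = 2(1 − Φ(0.9001)) ≈ 0.3681.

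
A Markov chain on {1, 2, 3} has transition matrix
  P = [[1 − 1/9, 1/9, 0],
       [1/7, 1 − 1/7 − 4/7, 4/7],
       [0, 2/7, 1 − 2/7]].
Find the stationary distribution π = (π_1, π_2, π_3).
π = (3/10, 7/30, 7/15)

This is a birth-death chain on three states, which satisfies detailed balance: π_1 · P_{12} = π_2 · P_{21} and π_2 · P_{23} = π_3 · P_{32}.
From π_1 · 1/9 = π_2 · 1/7: π_2/π_1 = (1/9)/(1/7) = 7/9.
From π_2 · 4/7 = π_3 · 2/7: π_3/π_2 = (4/7)/(2/7) = 2.
Take π_1 proportional to 1; then unnormalized π = (1, 7/9, 14/9). Normalize by dividing by the sum 10/3:
  π = (3/10, 7/30, 7/15).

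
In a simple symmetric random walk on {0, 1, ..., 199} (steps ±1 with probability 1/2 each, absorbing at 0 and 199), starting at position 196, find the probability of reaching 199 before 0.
P(hit 199 before 0) = 196/199

Let u_k = P(hit 199 before 0 | start at k). Then u_0 = 0, u_199 = 1, and u_k = u_{k-1}/2 + u_{k+1}/2 for 1 ≤ k ≤ 198. This harmonic recurrence is solved by u_k = k/199, giving u_196 = 196/199.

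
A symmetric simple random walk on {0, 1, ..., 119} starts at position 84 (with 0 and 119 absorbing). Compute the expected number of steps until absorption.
E[τ | X_0 = 84] = 2940

Let v_k = E[τ | X_0 = k]. Boundary: v_0 = v_119 = 0. Recurrence: v_k = 1 + (v_{k-1} + v_{k+1})/2 for 1 ≤ k ≤ 118. The particular solution to v_k − (v_{k-1} + v_{k+1})/2 = 1 is v_k = −k^2. Adding homogeneous solution A + B k and matching boundaries gives v_k = k (119 − k). Substituting k = 84: v_84 = 84 · 35 = 2940.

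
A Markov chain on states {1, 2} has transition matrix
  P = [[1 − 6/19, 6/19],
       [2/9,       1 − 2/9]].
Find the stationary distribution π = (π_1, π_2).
π_1 = 19/46, π_2 = 27/46

Solve πP = π with π_1 + π_2 = 1. From πP = π: π_1 · (1 − 6/19) + π_2 · 2/9 = π_1 ⇒ π_2 · 2/9 = π_1 · 6/19 ⇒ π_2/π_1 = (6/19)/(2/9) = 27/19. Together with π_1 + π_2 = 1:
  π_1 = (2/9)/(6/19 + 2/9) = (2/9)/(92/171) = 19/46,
  π_2 = (6/19)/(6/19 + 2/9) = (6/19)/(92/171) = 27/46.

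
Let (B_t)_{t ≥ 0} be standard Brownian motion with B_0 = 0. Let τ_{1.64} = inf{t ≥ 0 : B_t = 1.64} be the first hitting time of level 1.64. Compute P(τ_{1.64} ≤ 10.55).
P(τ_{1.64} ≤ 10.55) = 2(1 − Φ(1.64/√10.55)) = 2(1 − Φ(0.5049)) ≈ 0.6136

By the reflection principle for standard BM, P(τ_b ≤ t) = 2 · P(B_t ≥ b). Since B_t ~ N(0, t), P(B_t ≥ 1.64) = 1 − Φ(1.64/√t) = 1 − Φ(1.64/√10.55) = 1 − Φ(0.5049) ≈ 0.30681. Doubling: P(τ_{1.64} ≤ 10.55) ≈ 2 · 0.30681 = 0.61362 ≈ 0.6136.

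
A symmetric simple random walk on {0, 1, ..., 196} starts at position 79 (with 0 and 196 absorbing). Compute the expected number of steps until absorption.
E[τ | X_0 = 79] = 9243

Let v_k = E[τ | X_0 = k]. Boundary: v_0 = v_196 = 0. Recurrence: v_k = 1 + (v_{k-1} + v_{k+1})/2 for 1 ≤ k ≤ 195. The particular solution to v_k − (v_{k-1} + v_{k+1})/2 = 1 is v_k = −k^2. Adding homogeneous solution A + B k and matching boundaries gives v_k = k (196 − k). Substituting k = 79: v_79 = 79 · 117 = 9243.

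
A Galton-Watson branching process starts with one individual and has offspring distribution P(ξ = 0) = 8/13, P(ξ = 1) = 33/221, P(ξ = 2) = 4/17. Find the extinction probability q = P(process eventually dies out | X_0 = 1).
q = 1

Mean offspring μ = 0·8/13 + 1·33/221 + 2·4/17 = 137/221 ≤ 1. For μ ≤ 1 with offspring not concentrated at 1, the Galton-Watson process goes extinct almost surely, so q = 1.
(Algebraic check: The pgf is f(s) = 8/13 + 33/221·s + 4/17·s². The extinction probability q is the smallest fixed point of f in [0, 1]. Setting s = f(s):
  4/17·s² + (33/221 − 1)·s + 8/13 = 0
  4/17·s² − (8/13 + 4/17)·s + 8/13 = 0
which factors as (s − 1)·(4/17·s − 8/13) = 0, giving roots s = 1 and s = (8/13)/(4/17) = 34/13. Since 34/13 ≥ 1, the smallest root in [0, 1] is s = 1.)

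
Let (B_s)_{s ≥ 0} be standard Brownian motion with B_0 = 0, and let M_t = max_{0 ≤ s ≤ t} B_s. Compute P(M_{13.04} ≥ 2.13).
P(M_{13.04} ≥ 2.13) = 2·P(B_{13.04} ≥ 2.13) = 2(1 − Φ(2.13/√13.04)) ≈ 0.5553

By the reflection principle for Brownian motion, P(M_t ≥ a) = 2 · P(B_t ≥ a) for a ≥ 0. Since B_t ~ N(0, t), P(B_t ≥ 2.13) = 1 − Φ(2.13/√t) = 1 − Φ(2.13/√13.04) = 1 − Φ(0.5898). So
  P(M_{13.04} ≥ 2.13) = 2(1 − Φ(0.5898)) ≈ 0.5553.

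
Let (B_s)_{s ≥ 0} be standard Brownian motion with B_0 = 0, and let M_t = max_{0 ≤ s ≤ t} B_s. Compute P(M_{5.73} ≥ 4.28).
P(M_{5.73} ≥ 4.28) = 2·P(B_{5.73} ≥ 4.28) = 2(1 − Φ(4.28/√5.73)) ≈ 0.0738

By the reflection principle for Brownian motion, P(M_t ≥ a) = 2 · P(B_t ≥ a) for a ≥ 0. Since B_t ~ N(0, t), P(B_t ≥ 4.28) = 1 − Φ(4.28/√t) = 1 − Φ(4.28/√5.73) = 1 − Φ(1.7880). So
  P(M_{5.73} ≥ 4.28) = 2(1 − Φ(1.7880)) ≈ 0.0738.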